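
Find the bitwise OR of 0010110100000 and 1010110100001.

OR: 1 when either bit is 1
  0010110100000
| 1010110100001
---------------
  1010110100001
Decimal: 1440 | 5537 = 5537



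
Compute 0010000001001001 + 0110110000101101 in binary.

Add column by column from the right: bit + bit + carry-in; write the sum mod 2, carry 1 when the sum is 2 or 3.
carry:  1100000000010010
        0010000001001001
+       0110110000101101
------------------------
       01000110001110110
(the carry out of the leftmost column, 0, becomes the leading bit)
Decimal check:
  0010000001001001 = 8192 + 64 + 8 + 1 = 8265
  0110110000101101 = 16384 + 8192 + 2048 + 1024 + 32 + 8 + 4 + 1 = 27693
  8265 + 27693 = 35958, and 01000110001110110 = 32768 + 2048 + 1024 + 64 + 32 + 16 + 4 + 2 = 35958 ✓



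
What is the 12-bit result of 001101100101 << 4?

Original: 001101100101 (decimal 869)
Shift left by 4 positions
Append 4 zeros on the right and drop the 4 high bits that overflow the 12-bit width
Result: 011001010000 (decimal 1616)
Equivalent: 869 << 4 = 869 × 2^4 = 13904, truncated to 12 bits = 1616



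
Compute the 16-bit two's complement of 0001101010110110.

Original: 0001101010110110
Step 1 - Invert all bits: 1110010101001001
Step 2 - Add 1: 1110010101001010
Verification: 0001101010110110 + 1110010101001010 = 10000000000000000; discarding the end carry (carry out of the top bit) leaves the 16-bit value 0000000000000000, as required for x + (-x)



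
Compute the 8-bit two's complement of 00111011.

Original: 00111011
Step 1 - Invert all bits: 11000100
Step 2 - Add 1: 11000101
Verification: 00111011 + 11000101 = 100000000; discarding the end carry (carry out of the top bit) leaves the 8-bit value 00000000, as required for x + (-x)



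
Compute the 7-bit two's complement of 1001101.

Original (sign bit 1, negative): 1001101
Step 1 - Invert all bits: 0110010
Step 2 - Add 1: 0110011
Verification: 1001101 + 0110011 = 10000000; discarding the end carry (carry out of the top bit) leaves the 7-bit value 0000000, as required for x + (-x)



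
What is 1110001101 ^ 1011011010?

XOR: 1 when bits differ
  1110001101
^ 1011011010
------------
  0101010111
Decimal: 909 ^ 730 = 343



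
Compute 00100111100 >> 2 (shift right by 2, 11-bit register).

Original: 00100111100 (decimal 316)
Shift right by 2 positions
Drop the 2 low bits; fill with zeros on the left
Result: 00001001111 (decimal 79)
Equivalent: 316 >> 2 = 316 ÷ 2^2 = 79



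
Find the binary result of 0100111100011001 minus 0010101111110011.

Method 1 - Direct subtraction (column by column from the right: bit − bit − borrow-in; if negative, add 2 and borrow 1 from the next column):
borrow: 0100011111001100
        0100111100011001
-       0010101111110011
------------------------
        0010001100100110

Method 2 - Add two's complement:
Two's complement of 0010101111110011: invert → 1101010000001100, add 1 → 1101010000001101
  0100111100011001
+ 1101010000001101
------------------
 10010001100100110  (end carry out of the top bit = 1)
Discarding the end carry: 0010001100100110
Decimal check:
  0100111100011001 = 16384 + 2048 + 1024 + 512 + 256 + 16 + 8 + 1 = 20249
  0010101111110011 = 8192 + 2048 + 512 + 256 + 128 + 64 + 32 + 16 + 2 + 1 = 11251
  20249 - 11251 = 8998, and 0010001100100110 = 8192 + 512 + 256 + 32 + 4 + 2 = 8998 ✓



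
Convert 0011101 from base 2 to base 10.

Sum of powers of 2 for each 1-bit:
2^0 + 2^2 + 2^3 + 2^4
= 1 + 4 + 8 + 16
= 29



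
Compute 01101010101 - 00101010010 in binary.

Method 1 - Direct subtraction (column by column from the right: bit − bit − borrow-in; if negative, add 2 and borrow 1 from the next column):
borrow: 00000000100
        01101010101
-       00101010010
-------------------
        01000000011

Method 2 - Add two's complement:
Two's complement of 00101010010: invert → 11010101101, add 1 → 11010101110
  01101010101
+ 11010101110
-------------
 101000000011  (end carry out of the top bit = 1)
Discarding the end carry: 01000000011
Decimal check:
  01101010101 = 512 + 256 + 64 + 16 + 4 + 1 = 853
  00101010010 = 256 + 64 + 16 + 2 = 338
  853 - 338 = 515, and 01000000011 = 512 + 2 + 1 = 515 ✓



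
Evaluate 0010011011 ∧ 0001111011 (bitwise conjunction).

AND: 1 only when both bits are 1
  0010011011
& 0001111011
------------
  0000011011
Decimal: 155 & 123 = 27



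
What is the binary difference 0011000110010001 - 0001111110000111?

Method 1 - Direct subtraction (column by column from the right: bit − bit − borrow-in; if negative, add 2 and borrow 1 from the next column):
borrow: 0011110000011100
        0011000110010001
-       0001111110000111
------------------------
        0001001000001010

Method 2 - Add two's complement:
Two's complement of 0001111110000111: invert → 1110000001111000, add 1 → 1110000001111001
  0011000110010001
+ 1110000001111001
------------------
 10001001000001010  (end carry out of the top bit = 1)
Discarding the end carry: 0001001000001010
Decimal check:
  0011000110010001 = 8192 + 4096 + 256 + 128 + 16 + 1 = 12689
  0001111110000111 = 4096 + 2048 + 1024 + 512 + 256 + 128 + 4 + 2 + 1 = 8071
  12689 - 8071 = 4618, and 0001001000001010 = 4096 + 512 + 8 + 2 = 4618 ✓



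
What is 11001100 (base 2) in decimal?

Sum of powers of 2 for each 1-bit:
2^2 + 2^3 + 2^6 + 2^7
= 4 + 8 + 64 + 128
= 204



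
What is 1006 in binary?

Using repeated division by 2:
1006 ÷ 2 = 503 remainder 0
503 ÷ 2 = 251 remainder 1
251 ÷ 2 = 125 remainder 1
125 ÷ 2 = 62 remainder 1
62 ÷ 2 = 31 remainder 0
31 ÷ 2 = 15 remainder 1
15 ÷ 2 = 7 remainder 1
7 ÷ 2 = 3 remainder 1
3 ÷ 2 = 1 remainder 1
1 ÷ 2 = 0 remainder 1
Reading remainders bottom to top: 1111101110



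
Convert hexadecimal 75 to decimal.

Expand by place value (powers of 16):
75 = 7 × 16^1 + 5 × 16^0
= 7 × 16 + 5 × 1
= 112 + 5
= 117



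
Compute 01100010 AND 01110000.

AND: 1 only when both bits are 1
  01100010
& 01110000
----------
  01100000
Decimal: 98 & 112 = 96



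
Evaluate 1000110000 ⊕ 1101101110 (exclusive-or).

XOR: 1 when bits differ
  1000110000
^ 1101101110
------------
  0101011110
Decimal: 560 ^ 878 = 350



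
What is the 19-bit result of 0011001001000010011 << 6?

Original: 0011001001000010011 (decimal 102931)
Shift left by 6 positions
Append 6 zeros on the right and drop the 6 high bits that overflow the 19-bit width
Result: 1001000010011000000 (decimal 296128)
Equivalent: 102931 << 6 = 102931 × 2^6 = 6587584, truncated to 19 bits = 296128



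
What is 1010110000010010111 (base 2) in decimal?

Sum of powers of 2 for each 1-bit:
2^0 + 2^1 + 2^2 + 2^4 + 2^7 + 2^13 + 2^14 + 2^16 + 2^18
= 1 + 2 + 4 + 16 + 128 + 8192 + 16384 + 65536 + 262144
= 352407



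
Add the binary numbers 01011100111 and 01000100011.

Add column by column from the right: bit + bit + carry-in; write the sum mod 2, carry 1 when the sum is 2 or 3.
carry:  10111001110
        01011100111
+       01000100011
-------------------
       010100001010
(the carry out of the leftmost column, 0, becomes the leading bit)
Decimal check:
  01011100111 = 512 + 128 + 64 + 32 + 4 + 2 + 1 = 743
  01000100011 = 512 + 32 + 2 + 1 = 547
  743 + 547 = 1290, and 010100001010 = 1024 + 256 + 8 + 2 = 1290 ✓



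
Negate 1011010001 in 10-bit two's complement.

Original (sign bit 1, negative): 1011010001
Step 1 - Invert all bits: 0100101110
Step 2 - Add 1: 0100101111
Verification: 1011010001 + 0100101111 = 10000000000; discarding the end carry (carry out of the top bit) leaves the 10-bit value 0000000000, as required for x + (-x)



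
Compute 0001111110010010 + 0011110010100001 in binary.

Add column by column from the right: bit + bit + carry-in; write the sum mod 2, carry 1 when the sum is 2 or 3.
carry:  0111111100000000
        0001111110010010
+       0011110010100001
------------------------
       00101110000110011
(the carry out of the leftmost column, 0, becomes the leading bit)
Decimal check:
  0001111110010010 = 4096 + 2048 + 1024 + 512 + 256 + 128 + 16 + 2 = 8082
  0011110010100001 = 8192 + 4096 + 2048 + 1024 + 128 + 32 + 1 = 15521
  8082 + 15521 = 23603, and 00101110000110011 = 16384 + 4096 + 2048 + 1024 + 32 + 16 + 2 + 1 = 23603 ✓



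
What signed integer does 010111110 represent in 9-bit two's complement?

Binary: 010111110
Sign bit: 0 (non-negative)
Read directly as an unsigned value:
010111110 = 128 + 32 + 16 + 8 + 4 + 2 = 190
Value: 190



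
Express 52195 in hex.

Using repeated division by 16 (digits 10–15 are A–F):
52195 ÷ 16 = 3262 remainder 3
3262 ÷ 16 = 203 remainder 14 (E)
203 ÷ 16 = 12 remainder 11 (B)
12 ÷ 16 = 0 remainder 12 (C)
Reading remainders bottom to top: CBE3



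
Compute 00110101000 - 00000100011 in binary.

Method 1 - Direct subtraction (column by column from the right: bit − bit − borrow-in; if negative, add 2 and borrow 1 from the next column):
borrow: 00000001110
        00110101000
-       00000100011
-------------------
        00110000101

Method 2 - Add two's complement:
Two's complement of 00000100011: invert → 11111011100, add 1 → 11111011101
  00110101000
+ 11111011101
-------------
 100110000101  (end carry out of the top bit = 1)
Discarding the end carry: 00110000101
Decimal check:
  00110101000 = 256 + 128 + 32 + 8 = 424
  00000100011 = 32 + 2 + 1 = 35
  424 - 35 = 389, and 00110000101 = 256 + 128 + 4 + 1 = 389 ✓



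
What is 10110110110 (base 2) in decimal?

Sum of powers of 2 for each 1-bit:
2^1 + 2^2 + 2^4 + 2^5 + 2^7 + 2^8 + 2^10
= 2 + 4 + 16 + 32 + 128 + 256 + 1024
= 1462



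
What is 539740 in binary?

Using repeated division by 2:
539740 ÷ 2 = 269870 remainder 0
269870 ÷ 2 = 134935 remainder 0
134935 ÷ 2 = 67467 remainder 1
67467 ÷ 2 = 33733 remainder 1
33733 ÷ 2 = 16866 remainder 1
16866 ÷ 2 = 8433 remainder 0
8433 ÷ 2 = 4216 remainder 1
4216 ÷ 2 = 2108 remainder 0
2108 ÷ 2 = 1054 remainder 0
1054 ÷ 2 = 527 remainder 0
527 ÷ 2 = 263 remainder 1
263 ÷ 2 = 131 remainder 1
131 ÷ 2 = 65 remainder 1
65 ÷ 2 = 32 remainder 1
32 ÷ 2 = 16 remainder 0
16 ÷ 2 = 8 remainder 0
8 ÷ 2 = 4 remainder 0
4 ÷ 2 = 2 remainder 0
2 ÷ 2 = 1 remainder 0
1 ÷ 2 = 0 remainder 1
Reading remainders bottom to top: 10000011110001011100



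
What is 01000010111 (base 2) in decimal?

Sum of powers of 2 for each 1-bit:
2^0 + 2^1 + 2^2 + 2^4 + 2^9
= 1 + 2 + 4 + 16 + 512
= 535



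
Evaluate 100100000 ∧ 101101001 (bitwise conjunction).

AND: 1 only when both bits are 1
  100100000
& 101101001
-----------
  100100000
Decimal: 288 & 361 = 288



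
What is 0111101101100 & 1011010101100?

AND: 1 only when both bits are 1
  0111101101100
& 1011010101100
---------------
  0011000101100
Decimal: 3948 & 5804 = 1580



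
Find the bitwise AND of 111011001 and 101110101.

AND: 1 only when both bits are 1
  111011001
& 101110101
-----------
  101010001
Decimal: 473 & 373 = 337



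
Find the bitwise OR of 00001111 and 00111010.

OR: 1 when either bit is 1
  00001111
| 00111010
----------
  00111111
Decimal: 15 | 58 = 63



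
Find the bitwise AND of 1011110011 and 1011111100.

AND: 1 only when both bits are 1
  1011110011
& 1011111100
------------
  1011110000
Decimal: 755 & 764 = 752



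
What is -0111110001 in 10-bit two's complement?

Original: 0111110001
Step 1 - Invert all bits: 1000001110
Step 2 - Add 1: 1000001111
Verification: 0111110001 + 1000001111 = 10000000000; discarding the end carry (carry out of the top bit) leaves the 10-bit value 0000000000, as required for x + (-x)



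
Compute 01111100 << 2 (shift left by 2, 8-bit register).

Original: 01111100 (decimal 124)
Shift left by 2 positions
Append 2 zeros on the right and drop the 2 high bits that overflow the 8-bit width
Result: 11110000 (decimal 240)
Equivalent: 124 << 2 = 124 × 2^2 = 496, truncated to 8 bits = 240



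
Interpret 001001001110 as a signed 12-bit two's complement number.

Binary: 001001001110
Sign bit: 0 (non-negative)
Read directly as an unsigned value:
001001001110 = 512 + 64 + 8 + 4 + 2 = 590
Value: 590



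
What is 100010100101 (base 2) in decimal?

Sum of powers of 2 for each 1-bit:
2^0 + 2^2 + 2^5 + 2^7 + 2^11
= 1 + 4 + 32 + 128 + 2048
= 2213



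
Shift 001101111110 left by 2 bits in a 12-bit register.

Original: 001101111110 (decimal 894)
Shift left by 2 positions
Append 2 zeros on the right
Result: 110111111000 (decimal 3576)
Equivalent: 894 << 2 = 894 × 2^2 = 3576



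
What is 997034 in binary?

Using repeated division by 2:
997034 ÷ 2 = 498517 remainder 0
498517 ÷ 2 = 249258 remainder 1
249258 ÷ 2 = 124629 remainder 0
124629 ÷ 2 = 62314 remainder 1
62314 ÷ 2 = 31157 remainder 0
31157 ÷ 2 = 15578 remainder 1
15578 ÷ 2 = 7789 remainder 0
7789 ÷ 2 = 3894 remainder 1
3894 ÷ 2 = 1947 remainder 0
1947 ÷ 2 = 973 remainder 1
973 ÷ 2 = 486 remainder 1
486 ÷ 2 = 243 remainder 0
243 ÷ 2 = 121 remainder 1
121 ÷ 2 = 60 remainder 1
60 ÷ 2 = 30 remainder 0
30 ÷ 2 = 15 remainder 0
15 ÷ 2 = 7 remainder 1
7 ÷ 2 = 3 remainder 1
3 ÷ 2 = 1 remainder 1
1 ÷ 2 = 0 remainder 1
Reading remainders bottom to top: 11110011011010101010



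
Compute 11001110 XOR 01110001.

XOR: 1 when bits differ
  11001110
^ 01110001
----------
  10111111
Decimal: 206 ^ 113 = 191



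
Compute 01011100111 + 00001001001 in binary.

Add column by column from the right: bit + bit + carry-in; write the sum mod 2, carry 1 when the sum is 2 or 3.
carry:  00110011110
        01011100111
+       00001001001
-------------------
       001100110000
(the carry out of the leftmost column, 0, becomes the leading bit)
Decimal check:
  01011100111 = 512 + 128 + 64 + 32 + 4 + 2 + 1 = 743
  00001001001 = 64 + 8 + 1 = 73
  743 + 73 = 816, and 001100110000 = 512 + 256 + 32 + 16 = 816 ✓



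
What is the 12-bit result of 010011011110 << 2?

Original: 010011011110 (decimal 1246)
Shift left by 2 positions
Append 2 zeros on the right and drop the 2 high bits that overflow the 12-bit width
Result: 001101111000 (decimal 888)
Equivalent: 1246 << 2 = 1246 × 2^2 = 4984, truncated to 12 bits = 888



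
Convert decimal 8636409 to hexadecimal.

Using repeated division by 16 (digits 10–15 are A–F):
8636409 ÷ 16 = 539775 remainder 9
539775 ÷ 16 = 33735 remainder 15 (F)
33735 ÷ 16 = 2108 remainder 7
2108 ÷ 16 = 131 remainder 12 (C)
131 ÷ 16 = 8 remainder 3
8 ÷ 16 = 0 remainder 8
Reading remainders bottom to top: 83C7F9



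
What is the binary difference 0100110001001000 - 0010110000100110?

Method 1 - Direct subtraction (column by column from the right: bit − bit − borrow-in; if negative, add 2 and borrow 1 from the next column):
borrow: 0100000001001100
        0100110001001000
-       0010110000100110
------------------------
        0010000000100010

Method 2 - Add two's complement:
Two's complement of 0010110000100110: invert → 1101001111011001, add 1 → 1101001111011010
  0100110001001000
+ 1101001111011010
------------------
 10010000000100010  (end carry out of the top bit = 1)
Discarding the end carry: 0010000000100010
Decimal check:
  0100110001001000 = 16384 + 2048 + 1024 + 64 + 8 = 19528
  0010110000100110 = 8192 + 2048 + 1024 + 32 + 4 + 2 = 11302
  19528 - 11302 = 8226, and 0010000000100010 = 8192 + 32 + 2 = 8226 ✓



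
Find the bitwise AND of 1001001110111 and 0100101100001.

AND: 1 only when both bits are 1
  1001001110111
& 0100101100001
---------------
  0000001100001
Decimal: 4727 & 2401 = 97



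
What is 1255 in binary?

Using repeated division by 2:
1255 ÷ 2 = 627 remainder 1
627 ÷ 2 = 313 remainder 1
313 ÷ 2 = 156 remainder 1
156 ÷ 2 = 78 remainder 0
78 ÷ 2 = 39 remainder 0
39 ÷ 2 = 19 remainder 1
19 ÷ 2 = 9 remainder 1
9 ÷ 2 = 4 remainder 1
4 ÷ 2 = 2 remainder 0
2 ÷ 2 = 1 remainder 0
1 ÷ 2 = 0 remainder 1
Reading remainders bottom to top: 10011100111



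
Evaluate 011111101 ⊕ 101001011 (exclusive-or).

XOR: 1 when bits differ
  011111101
^ 101001011
-----------
  110110110
Decimal: 253 ^ 331 = 438



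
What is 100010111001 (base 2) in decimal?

Sum of powers of 2 for each 1-bit:
2^0 + 2^3 + 2^4 + 2^5 + 2^7 + 2^11
= 1 + 8 + 16 + 32 + 128 + 2048
= 2233



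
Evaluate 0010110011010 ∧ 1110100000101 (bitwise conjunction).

AND: 1 only when both bits are 1
  0010110011010
& 1110100000101
---------------
  0010100000000
Decimal: 1434 & 7429 = 1280



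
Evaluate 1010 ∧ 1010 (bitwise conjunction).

AND: 1 only when both bits are 1
  1010
& 1010
------
  1010
Decimal: 10 & 10 = 10



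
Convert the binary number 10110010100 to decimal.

Sum of powers of 2 for each 1-bit:
2^2 + 2^4 + 2^7 + 2^8 + 2^10
= 4 + 16 + 128 + 256 + 1024
= 1428



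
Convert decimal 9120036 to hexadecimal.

Using repeated division by 16 (digits 10–15 are A–F):
9120036 ÷ 16 = 570002 remainder 4
570002 ÷ 16 = 35625 remainder 2
35625 ÷ 16 = 2226 remainder 9
2226 ÷ 16 = 139 remainder 2
139 ÷ 16 = 8 remainder 11 (B)
8 ÷ 16 = 0 remainder 8
Reading remainders bottom to top: 8B2924



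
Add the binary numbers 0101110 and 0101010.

Add column by column from the right: bit + bit + carry-in; write the sum mod 2, carry 1 when the sum is 2 or 3.
carry:  1011100
        0101110
+       0101010
---------------
       01011000
(the carry out of the leftmost column, 0, becomes the leading bit)
Decimal check:
  0101110 = 32 + 8 + 4 + 2 = 46
  0101010 = 32 + 8 + 2 = 42
  46 + 42 = 88, and 01011000 = 64 + 16 + 8 = 88 ✓



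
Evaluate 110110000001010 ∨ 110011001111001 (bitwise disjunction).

OR: 1 when either bit is 1
  110110000001010
| 110011001111001
-----------------
  110111001111011
Decimal: 27658 | 26233 = 28283



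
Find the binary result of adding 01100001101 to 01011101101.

Add column by column from the right: bit + bit + carry-in; write the sum mod 2, carry 1 when the sum is 2 or 3.
carry:  10000011010
        01100001101
+       01011101101
-------------------
       010111111010
(the carry out of the leftmost column, 0, becomes the leading bit)
Decimal check:
  01100001101 = 512 + 256 + 8 + 4 + 1 = 781
  01011101101 = 512 + 128 + 64 + 32 + 8 + 4 + 1 = 749
  781 + 749 = 1530, and 010111111010 = 1024 + 256 + 128 + 64 + 32 + 16 + 8 + 2 = 1530 ✓



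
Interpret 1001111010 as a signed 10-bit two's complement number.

Binary: 1001111010
Sign bit: 1 (negative)
Invert: 0110000101
Add 1:  0110000110
Magnitude: 0110000110 = 256 + 128 + 4 + 2 = 390
Value: -390



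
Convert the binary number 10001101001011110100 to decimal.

Sum of powers of 2 for each 1-bit:
2^2 + 2^4 + 2^5 + 2^6 + 2^7 + 2^9 + 2^12 + 2^14 + 2^15 + 2^19
= 4 + 16 + 32 + 64 + 128 + 512 + 4096 + 16384 + 32768 + 524288
= 578292



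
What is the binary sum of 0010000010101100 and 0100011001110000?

Add column by column from the right: bit + bit + carry-in; write the sum mod 2, carry 1 when the sum is 2 or 3.
carry:  0000000111000000
        0010000010101100
+       0100011001110000
------------------------
       00110011100011100
(the carry out of the leftmost column, 0, becomes the leading bit)
Decimal check:
  0010000010101100 = 8192 + 128 + 32 + 8 + 4 = 8364
  0100011001110000 = 16384 + 1024 + 512 + 64 + 32 + 16 = 18032
  8364 + 18032 = 26396, and 00110011100011100 = 16384 + 8192 + 1024 + 512 + 256 + 16 + 8 + 4 = 26396 ✓



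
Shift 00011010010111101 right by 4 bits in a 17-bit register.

Original: 00011010010111101 (decimal 13501)
Shift right by 4 positions
Drop the 4 low bits; fill with zeros on the left
Result: 00000001101001011 (decimal 843)
Equivalent: 13501 >> 4 = 13501 ÷ 2^4 = 843



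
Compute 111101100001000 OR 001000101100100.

OR: 1 when either bit is 1
  111101100001000
| 001000101100100
-----------------
  111101101101100
Decimal: 31496 | 4452 = 31596



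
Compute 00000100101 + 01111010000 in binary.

Add column by column from the right: bit + bit + carry-in; write the sum mod 2, carry 1 when the sum is 2 or 3.
carry:  00000000000
        00000100101
+       01111010000
-------------------
       001111110101
(the carry out of the leftmost column, 0, becomes the leading bit)
Decimal check:
  00000100101 = 32 + 4 + 1 = 37
  01111010000 = 512 + 256 + 128 + 64 + 16 = 976
  37 + 976 = 1013, and 001111110101 = 512 + 256 + 128 + 64 + 32 + 16 + 4 + 1 = 1013 ✓



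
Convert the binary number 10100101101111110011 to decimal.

Sum of powers of 2 for each 1-bit:
2^0 + 2^1 + 2^4 + 2^5 + 2^6 + 2^7 + 2^8 + 2^9 + 2^11 + 2^12 + 2^14 + 2^17 + 2^19
= 1 + 2 + 16 + 32 + 64 + 128 + 256 + 512 + 2048 + 4096 + 16384 + 131072 + 524288
= 678899



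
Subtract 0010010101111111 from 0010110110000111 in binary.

Method 1 - Direct subtraction (column by column from the right: bit − bit − borrow-in; if negative, add 2 and borrow 1 from the next column):
borrow: 0000000011110000
        0010110110000111
-       0010010101111111
------------------------
        0000100000001000

Method 2 - Add two's complement:
Two's complement of 0010010101111111: invert → 1101101010000000, add 1 → 1101101010000001
  0010110110000111
+ 1101101010000001
------------------
 10000100000001000  (end carry out of the top bit = 1)
Discarding the end carry: 0000100000001000
Decimal check:
  0010110110000111 = 8192 + 2048 + 1024 + 256 + 128 + 4 + 2 + 1 = 11655
  0010010101111111 = 8192 + 1024 + 256 + 64 + 32 + 16 + 8 + 4 + 2 + 1 = 9599
  11655 - 9599 = 2056, and 0000100000001000 = 2048 + 8 = 2056 ✓



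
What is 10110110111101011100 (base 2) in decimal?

Sum of powers of 2 for each 1-bit:
2^2 + 2^3 + 2^4 + 2^6 + 2^8 + 2^9 + 2^10 + 2^11 + 2^13 + 2^14 + 2^16 + 2^17 + 2^19
= 4 + 8 + 16 + 64 + 256 + 512 + 1024 + 2048 + 8192 + 16384 + 65536 + 131072 + 524288
= 749404



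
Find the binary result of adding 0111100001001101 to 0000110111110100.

Add column by column from the right: bit + bit + carry-in; write the sum mod 2, carry 1 when the sum is 2 or 3.
carry:  1111001111111000
        0111100001001101
+       0000110111110100
------------------------
       01000011001000001
(the carry out of the leftmost column, 0, becomes the leading bit)
Decimal check:
  0111100001001101 = 16384 + 8192 + 4096 + 2048 + 64 + 8 + 4 + 1 = 30797
  0000110111110100 = 2048 + 1024 + 256 + 128 + 64 + 32 + 16 + 4 = 3572
  30797 + 3572 = 34369, and 01000011001000001 = 32768 + 1024 + 512 + 64 + 1 = 34369 ✓



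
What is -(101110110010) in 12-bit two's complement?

Original (sign bit 1, negative): 101110110010
Step 1 - Invert all bits: 010001001101
Step 2 - Add 1: 010001001110
Verification: 101110110010 + 010001001110 = 1000000000000; discarding the end carry (carry out of the top bit) leaves the 12-bit value 000000000000, as required for x + (-x)



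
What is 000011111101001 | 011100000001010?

OR: 1 when either bit is 1
  000011111101001
| 011100000001010
-----------------
  011111111101011
Decimal: 2025 | 14346 = 16363



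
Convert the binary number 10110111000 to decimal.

Sum of powers of 2 for each 1-bit:
2^3 + 2^4 + 2^5 + 2^7 + 2^8 + 2^10
= 8 + 16 + 32 + 128 + 256 + 1024
= 1464



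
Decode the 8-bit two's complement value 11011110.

Binary: 11011110
Sign bit: 1 (negative)
Invert: 00100001
Add 1:  00100010
Magnitude: 00100010 = 32 + 2 = 34
Value: -34



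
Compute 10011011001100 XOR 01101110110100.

XOR: 1 when bits differ
  10011011001100
^ 01101110110100
----------------
  11110101111000
Decimal: 9932 ^ 7092 = 15736



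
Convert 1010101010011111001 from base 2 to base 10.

Sum of powers of 2 for each 1-bit:
2^0 + 2^3 + 2^4 + 2^5 + 2^6 + 2^7 + 2^10 + 2^12 + 2^14 + 2^16 + 2^18
= 1 + 8 + 16 + 32 + 64 + 128 + 1024 + 4096 + 16384 + 65536 + 262144
= 349433



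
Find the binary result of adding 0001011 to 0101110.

Add column by column from the right: bit + bit + carry-in; write the sum mod 2, carry 1 when the sum is 2 or 3.
carry:  0011100
        0001011
+       0101110
---------------
       00111001
(the carry out of the leftmost column, 0, becomes the leading bit)
Decimal check:
  0001011 = 8 + 2 + 1 = 11
  0101110 = 32 + 8 + 4 + 2 = 46
  11 + 46 = 57, and 00111001 = 32 + 16 + 8 + 1 = 57 ✓



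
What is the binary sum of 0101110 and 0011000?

Add column by column from the right: bit + bit + carry-in; write the sum mod 2, carry 1 when the sum is 2 or 3.
carry:  1110000
        0101110
+       0011000
---------------
       01000110
(the carry out of the leftmost column, 0, becomes the leading bit)
Decimal check:
  0101110 = 32 + 8 + 4 + 2 = 46
  0011000 = 16 + 8 = 24
  46 + 24 = 70, and 01000110 = 64 + 4 + 2 = 70 ✓



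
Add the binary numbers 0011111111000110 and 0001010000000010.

Add column by column from the right: bit + bit + carry-in; write the sum mod 2, carry 1 when the sum is 2 or 3.
carry:  0111100000001100
        0011111111000110
+       0001010000000010
------------------------
       00101001111001000
(the carry out of the leftmost column, 0, becomes the leading bit)
Decimal check:
  0011111111000110 = 8192 + 4096 + 2048 + 1024 + 512 + 256 + 128 + 64 + 4 + 2 = 16326
  0001010000000010 = 4096 + 1024 + 2 = 5122
  16326 + 5122 = 21448, and 00101001111001000 = 16384 + 4096 + 512 + 256 + 128 + 64 + 8 = 21448 ✓



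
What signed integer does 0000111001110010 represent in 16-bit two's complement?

Binary: 0000111001110010
Sign bit: 0 (non-negative)
Read directly as an unsigned value:
0000111001110010 = 2048 + 1024 + 512 + 64 + 32 + 16 + 2 = 3698
Value: 3698



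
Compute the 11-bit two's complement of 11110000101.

Original (sign bit 1, negative): 11110000101
Step 1 - Invert all bits: 00001111010
Step 2 - Add 1: 00001111011
Verification: 11110000101 + 00001111011 = 100000000000; discarding the end carry (carry out of the top bit) leaves the 11-bit value 00000000000, as required for x + (-x)



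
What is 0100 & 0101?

AND: 1 only when both bits are 1
  0100
& 0101
------
  0100
Decimal: 4 & 5 = 4



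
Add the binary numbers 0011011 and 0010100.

Add column by column from the right: bit + bit + carry-in; write the sum mod 2, carry 1 when the sum is 2 or 3.
carry:  0100000
        0011011
+       0010100
---------------
       00101111
(the carry out of the leftmost column, 0, becomes the leading bit)
Decimal check:
  0011011 = 16 + 8 + 2 + 1 = 27
  0010100 = 16 + 4 = 20
  27 + 20 = 47, and 00101111 = 32 + 8 + 4 + 2 + 1 = 47 ✓



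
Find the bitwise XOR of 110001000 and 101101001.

XOR: 1 when bits differ
  110001000
^ 101101001
-----------
  011100001
Decimal: 392 ^ 361 = 225



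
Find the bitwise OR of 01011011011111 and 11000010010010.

OR: 1 when either bit is 1
  01011011011111
| 11000010010010
----------------
  11011011011111
Decimal: 5855 | 12434 = 14047



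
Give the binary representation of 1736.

Using repeated division by 2:
1736 ÷ 2 = 868 remainder 0
868 ÷ 2 = 434 remainder 0
434 ÷ 2 = 217 remainder 0
217 ÷ 2 = 108 remainder 1
108 ÷ 2 = 54 remainder 0
54 ÷ 2 = 27 remainder 0
27 ÷ 2 = 13 remainder 1
13 ÷ 2 = 6 remainder 1
6 ÷ 2 = 3 remainder 0
3 ÷ 2 = 1 remainder 1
1 ÷ 2 = 0 remainder 1
Reading remainders bottom to top: 11011001000



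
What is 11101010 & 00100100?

AND: 1 only when both bits are 1
  11101010
& 00100100
----------
  00100000
Decimal: 234 & 36 = 32



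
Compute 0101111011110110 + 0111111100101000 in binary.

Add column by column from the right: bit + bit + carry-in; write the sum mod 2, carry 1 when the sum is 2 or 3.
carry:  1111111111000000
        0101111011110110
+       0111111100101000
------------------------
       01101111000011110
(the carry out of the leftmost column, 0, becomes the leading bit)
Decimal check:
  0101111011110110 = 16384 + 4096 + 2048 + 1024 + 512 + 128 + 64 + 32 + 16 + 4 + 2 = 24310
  0111111100101000 = 16384 + 8192 + 4096 + 2048 + 1024 + 512 + 256 + 32 + 8 = 32552
  24310 + 32552 = 56862, and 01101111000011110 = 32768 + 16384 + 4096 + 2048 + 1024 + 512 + 16 + 8 + 4 + 2 = 56862 ✓



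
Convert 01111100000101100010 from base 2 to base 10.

Sum of powers of 2 for each 1-bit:
2^1 + 2^5 + 2^6 + 2^8 + 2^14 + 2^15 + 2^16 + 2^17 + 2^18
= 2 + 32 + 64 + 256 + 16384 + 32768 + 65536 + 131072 + 262144
= 508258



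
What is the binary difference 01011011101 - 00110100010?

Method 1 - Direct subtraction (column by column from the right: bit − bit − borrow-in; if negative, add 2 and borrow 1 from the next column):
borrow: 01001000100
        01011011101
-       00110100010
-------------------
        00100111011

Method 2 - Add two's complement:
Two's complement of 00110100010: invert → 11001011101, add 1 → 11001011110
  01011011101
+ 11001011110
-------------
 100100111011  (end carry out of the top bit = 1)
Discarding the end carry: 00100111011
Decimal check:
  01011011101 = 512 + 128 + 64 + 16 + 8 + 4 + 1 = 733
  00110100010 = 256 + 128 + 32 + 2 = 418
  733 - 418 = 315, and 00100111011 = 256 + 32 + 16 + 8 + 2 + 1 = 315 ✓



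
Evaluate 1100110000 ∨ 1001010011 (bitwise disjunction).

OR: 1 when either bit is 1
  1100110000
| 1001010011
------------
  1101110011
Decimal: 816 | 595 = 883



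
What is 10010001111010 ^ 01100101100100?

XOR: 1 when bits differ
  10010001111010
^ 01100101100100
----------------
  11110100011110
Decimal: 9338 ^ 6500 = 15646



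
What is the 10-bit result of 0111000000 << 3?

Original: 0111000000 (decimal 448)
Shift left by 3 positions
Append 3 zeros on the right and drop the 3 high bits that overflow the 10-bit width
Result: 1000000000 (decimal 512)
Equivalent: 448 << 3 = 448 × 2^3 = 3584, truncated to 10 bits = 512



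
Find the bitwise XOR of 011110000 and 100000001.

XOR: 1 when bits differ
  011110000
^ 100000001
-----------
  111110001
Decimal: 240 ^ 257 = 497



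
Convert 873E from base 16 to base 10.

Expand by place value (powers of 16):
Digit values: E = 14
873E = 8 × 16^3 + 7 × 16^2 + 3 × 16^1 + 14 × 16^0
= 8 × 4096 + 7 × 256 + 3 × 16 + 14 × 1
= 32768 + 1792 + 48 + 14
= 34622



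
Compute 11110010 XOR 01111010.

XOR: 1 when bits differ
  11110010
^ 01111010
----------
  10001000
Decimal: 242 ^ 122 = 136



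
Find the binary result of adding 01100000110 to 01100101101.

Add column by column from the right: bit + bit + carry-in; write the sum mod 2, carry 1 when the sum is 2 or 3.
carry:  11000011000
        01100000110
+       01100101101
-------------------
       011000110011
(the carry out of the leftmost column, 0, becomes the leading bit)
Decimal check:
  01100000110 = 512 + 256 + 4 + 2 = 774
  01100101101 = 512 + 256 + 32 + 8 + 4 + 1 = 813
  774 + 813 = 1587, and 011000110011 = 1024 + 512 + 32 + 16 + 2 + 1 = 1587 ✓



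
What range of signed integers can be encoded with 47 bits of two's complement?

For 47-bit two's complement:
Minimum: -2^46 = -70368744177664
Maximum: 2^46 - 1 = 70368744177663



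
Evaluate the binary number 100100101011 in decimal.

Sum of powers of 2 for each 1-bit:
2^0 + 2^1 + 2^3 + 2^5 + 2^8 + 2^11
= 1 + 2 + 8 + 32 + 256 + 2048
= 2347



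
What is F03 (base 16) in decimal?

Expand by place value (powers of 16):
Digit values: F = 15
F03 = 15 × 16^2 + 0 × 16^1 + 3 × 16^0
= 15 × 256 + 0 × 16 + 3 × 1
= 3840 + 0 + 3
= 3843



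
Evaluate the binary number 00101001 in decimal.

Sum of powers of 2 for each 1-bit:
2^0 + 2^3 + 2^5
= 1 + 8 + 32
= 41



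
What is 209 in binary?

Using repeated division by 2:
209 ÷ 2 = 104 remainder 1
104 ÷ 2 = 52 remainder 0
52 ÷ 2 = 26 remainder 0
26 ÷ 2 = 13 remainder 0
13 ÷ 2 = 6 remainder 1
6 ÷ 2 = 3 remainder 0
3 ÷ 2 = 1 remainder 1
1 ÷ 2 = 0 remainder 1
Reading remainders bottom to top: 11010001



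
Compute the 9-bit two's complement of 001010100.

Original: 001010100
Step 1 - Invert all bits: 110101011
Step 2 - Add 1: 110101100
Verification: 001010100 + 110101100 = 1000000000; discarding the end carry (carry out of the top bit) leaves the 9-bit value 000000000, as required for x + (-x)



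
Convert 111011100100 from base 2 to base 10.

Sum of powers of 2 for each 1-bit:
2^2 + 2^5 + 2^6 + 2^7 + 2^9 + 2^10 + 2^11
= 4 + 32 + 64 + 128 + 512 + 1024 + 2048
= 3812



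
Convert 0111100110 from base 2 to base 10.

Sum of powers of 2 for each 1-bit:
2^1 + 2^2 + 2^5 + 2^6 + 2^7 + 2^8
= 2 + 4 + 32 + 64 + 128 + 256
= 486



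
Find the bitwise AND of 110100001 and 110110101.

AND: 1 only when both bits are 1
  110100001
& 110110101
-----------
  110100001
Decimal: 417 & 437 = 417



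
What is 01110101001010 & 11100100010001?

AND: 1 only when both bits are 1
  01110101001010
& 11100100010001
----------------
  01100100000000
Decimal: 7498 & 14609 = 6400



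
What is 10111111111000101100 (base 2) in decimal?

Sum of powers of 2 for each 1-bit:
2^2 + 2^3 + 2^5 + 2^9 + 2^10 + 2^11 + 2^12 + 2^13 + 2^14 + 2^15 + 2^16 + 2^17 + 2^19
= 4 + 8 + 32 + 512 + 1024 + 2048 + 4096 + 8192 + 16384 + 32768 + 65536 + 131072 + 524288
= 785964



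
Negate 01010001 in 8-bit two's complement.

Original: 01010001
Step 1 - Invert all bits: 10101110
Step 2 - Add 1: 10101111
Verification: 01010001 + 10101111 = 100000000; discarding the end carry (carry out of the top bit) leaves the 8-bit value 00000000, as required for x + (-x)



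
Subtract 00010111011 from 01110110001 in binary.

Method 1 - Direct subtraction (column by column from the right: bit − bit − borrow-in; if negative, add 2 and borrow 1 from the next column):
borrow: 00111111100
        01110110001
-       00010111011
-------------------
        01011110110

Method 2 - Add two's complement:
Two's complement of 00010111011: invert → 11101000100, add 1 → 11101000101
  01110110001
+ 11101000101
-------------
 101011110110  (end carry out of the top bit = 1)
Discarding the end carry: 01011110110
Decimal check:
  01110110001 = 512 + 256 + 128 + 32 + 16 + 1 = 945
  00010111011 = 128 + 32 + 16 + 8 + 2 + 1 = 187
  945 - 187 = 758, and 01011110110 = 512 + 128 + 64 + 32 + 16 + 4 + 2 = 758 ✓



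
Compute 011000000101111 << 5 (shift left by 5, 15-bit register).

Original: 011000000101111 (decimal 12335)
Shift left by 5 positions
Append 5 zeros on the right and drop the 5 high bits that overflow the 15-bit width
Result: 000010111100000 (decimal 1504)
Equivalent: 12335 << 5 = 12335 × 2^5 = 394720, truncated to 15 bits = 1504



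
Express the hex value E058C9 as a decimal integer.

Expand by place value (powers of 16):
Digit values: E = 14, C = 12
E058C9 = 14 × 16^5 + 0 × 16^4 + 5 × 16^3 + 8 × 16^2 + 12 × 16^1 + 9 × 16^0
= 14 × 1048576 + 0 × 65536 + 5 × 4096 + 8 × 256 + 12 × 16 + 9 × 1
= 14680064 + 0 + 20480 + 2048 + 192 + 9
= 14702793



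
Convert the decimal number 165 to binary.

Using repeated division by 2:
165 ÷ 2 = 82 remainder 1
82 ÷ 2 = 41 remainder 0
41 ÷ 2 = 20 remainder 1
20 ÷ 2 = 10 remainder 0
10 ÷ 2 = 5 remainder 0
5 ÷ 2 = 2 remainder 1
2 ÷ 2 = 1 remainder 0
1 ÷ 2 = 0 remainder 1
Reading remainders bottom to top: 10100101



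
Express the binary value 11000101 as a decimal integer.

Sum of powers of 2 for each 1-bit:
2^0 + 2^2 + 2^6 + 2^7
= 1 + 4 + 64 + 128
= 197



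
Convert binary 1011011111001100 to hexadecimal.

Group into 4-bit nibbles from right:
  1011 = B
  0111 = 7
  1100 = C
  1100 = C
Result: B7CC



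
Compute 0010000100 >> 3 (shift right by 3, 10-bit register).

Original: 0010000100 (decimal 132)
Shift right by 3 positions
Drop the 3 low bits; fill with zeros on the left
Result: 0000010000 (decimal 16)
Equivalent: 132 >> 3 = 132 ÷ 2^3 = 16



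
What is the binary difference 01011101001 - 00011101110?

Method 1 - Direct subtraction (column by column from the right: bit − bit − borrow-in; if negative, add 2 and borrow 1 from the next column):
borrow: 01111111100
        01011101001
-       00011101110
-------------------
        00111111011

Method 2 - Add two's complement:
Two's complement of 00011101110: invert → 11100010001, add 1 → 11100010010
  01011101001
+ 11100010010
-------------
 100111111011  (end carry out of the top bit = 1)
Discarding the end carry: 00111111011
Decimal check:
  01011101001 = 512 + 128 + 64 + 32 + 8 + 1 = 745
  00011101110 = 128 + 64 + 32 + 8 + 4 + 2 = 238
  745 - 238 = 507, and 00111111011 = 256 + 128 + 64 + 32 + 16 + 8 + 2 + 1 = 507 ✓



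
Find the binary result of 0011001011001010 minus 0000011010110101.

Method 1 - Direct subtraction (column by column from the right: bit − bit − borrow-in; if negative, add 2 and borrow 1 from the next column):
borrow: 0001100001101010
        0011001011001010
-       0000011010110101
------------------------
        0010110000010101

Method 2 - Add two's complement:
Two's complement of 0000011010110101: invert → 1111100101001010, add 1 → 1111100101001011
  0011001011001010
+ 1111100101001011
------------------
 10010110000010101  (end carry out of the top bit = 1)
Discarding the end carry: 0010110000010101
Decimal check:
  0011001011001010 = 8192 + 4096 + 512 + 128 + 64 + 8 + 2 = 13002
  0000011010110101 = 1024 + 512 + 128 + 32 + 16 + 4 + 1 = 1717
  13002 - 1717 = 11285, and 0010110000010101 = 8192 + 2048 + 1024 + 16 + 4 + 1 = 11285 ✓



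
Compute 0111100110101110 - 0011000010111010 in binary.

Method 1 - Direct subtraction (column by column from the right: bit − bit − borrow-in; if negative, add 2 and borrow 1 from the next column):
borrow: 0000000111100000
        0111100110101110
-       0011000010111010
------------------------
        0100100011110100

Method 2 - Add two's complement:
Two's complement of 0011000010111010: invert → 1100111101000101, add 1 → 1100111101000110
  0111100110101110
+ 1100111101000110
------------------
 10100100011110100  (end carry out of the top bit = 1)
Discarding the end carry: 0100100011110100
Decimal check:
  0111100110101110 = 16384 + 8192 + 4096 + 2048 + 256 + 128 + 32 + 8 + 4 + 2 = 31150
  0011000010111010 = 8192 + 4096 + 128 + 32 + 16 + 8 + 2 = 12474
  31150 - 12474 = 18676, and 0100100011110100 = 16384 + 2048 + 128 + 64 + 32 + 16 + 4 = 18676 ✓



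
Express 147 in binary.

Using repeated division by 2:
147 ÷ 2 = 73 remainder 1
73 ÷ 2 = 36 remainder 1
36 ÷ 2 = 18 remainder 0
18 ÷ 2 = 9 remainder 0
9 ÷ 2 = 4 remainder 1
4 ÷ 2 = 2 remainder 0
2 ÷ 2 = 1 remainder 0
1 ÷ 2 = 0 remainder 1
Reading remainders bottom to top: 10010011



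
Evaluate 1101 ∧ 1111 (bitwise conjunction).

AND: 1 only when both bits are 1
  1101
& 1111
------
  1101
Decimal: 13 & 15 = 13



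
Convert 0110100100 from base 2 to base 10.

Sum of powers of 2 for each 1-bit:
2^2 + 2^5 + 2^7 + 2^8
= 4 + 32 + 128 + 256
= 420



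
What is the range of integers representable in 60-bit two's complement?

For 60-bit two's complement:
Minimum: -2^59 = -576460752303423488
Maximum: 2^59 - 1 = 576460752303423487



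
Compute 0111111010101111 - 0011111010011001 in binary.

Method 1 - Direct subtraction (column by column from the right: bit − bit − borrow-in; if negative, add 2 and borrow 1 from the next column):
borrow: 0000000000100000
        0111111010101111
-       0011111010011001
------------------------
        0100000000010110

Method 2 - Add two's complement:
Two's complement of 0011111010011001: invert → 1100000101100110, add 1 → 1100000101100111
  0111111010101111
+ 1100000101100111
------------------
 10100000000010110  (end carry out of the top bit = 1)
Discarding the end carry: 0100000000010110
Decimal check:
  0111111010101111 = 16384 + 8192 + 4096 + 2048 + 1024 + 512 + 128 + 32 + 8 + 4 + 2 + 1 = 32431
  0011111010011001 = 8192 + 4096 + 2048 + 1024 + 512 + 128 + 16 + 8 + 1 = 16025
  32431 - 16025 = 16406, and 0100000000010110 = 16384 + 16 + 4 + 2 = 16406 ✓



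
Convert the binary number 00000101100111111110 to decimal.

Sum of powers of 2 for each 1-bit:
2^1 + 2^2 + 2^3 + 2^4 + 2^5 + 2^6 + 2^7 + 2^8 + 2^11 + 2^12 + 2^14
= 2 + 4 + 8 + 16 + 32 + 64 + 128 + 256 + 2048 + 4096 + 16384
= 23038



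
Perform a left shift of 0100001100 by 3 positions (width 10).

Original: 0100001100 (decimal 268)
Shift left by 3 positions
Append 3 zeros on the right and drop the 3 high bits that overflow the 10-bit width
Result: 0001100000 (decimal 96)
Equivalent: 268 << 3 = 268 × 2^3 = 2144, truncated to 10 bits = 96

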